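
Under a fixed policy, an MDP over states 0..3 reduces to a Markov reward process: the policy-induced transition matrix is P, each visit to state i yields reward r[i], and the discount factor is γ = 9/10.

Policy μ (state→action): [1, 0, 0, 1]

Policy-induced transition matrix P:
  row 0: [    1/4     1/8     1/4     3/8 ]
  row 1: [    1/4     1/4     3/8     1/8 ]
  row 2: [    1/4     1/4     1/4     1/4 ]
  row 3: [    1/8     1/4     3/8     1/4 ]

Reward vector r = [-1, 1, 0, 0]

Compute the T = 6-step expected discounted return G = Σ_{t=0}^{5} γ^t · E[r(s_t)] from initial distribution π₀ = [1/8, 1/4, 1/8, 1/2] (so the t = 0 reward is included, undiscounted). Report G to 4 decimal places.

t=0: π = [0.1250, 0.2500, 0.1250, 0.5000], E[r] = 0.1250, γ^t·E[r] = 0.125000, running G = 0.125000
t=1: π = [0.1875, 0.2344, 0.3438, 0.2344], E[r] = 0.0469, γ^t·E[r] = 0.042188, running G = 0.167188
t=2: π = [0.2207, 0.2266, 0.3086, 0.2441], E[r] = 0.0059, γ^t·E[r] = 0.004746, running G = 0.171934
t=3: π = [0.2195, 0.2224, 0.3088, 0.2493], E[r] = 0.0029, γ^t·E[r] = 0.002136, running G = 0.174069
t=4: π = [0.2188, 0.2226, 0.3090, 0.2496], E[r] = 0.0037, γ^t·E[r] = 0.002443, running G = 0.176512
t=5: π = [0.2188, 0.2226, 0.3090, 0.2495], E[r] = 0.0038, γ^t·E[r] = 0.002273, running G = 0.178785

G = 0.1788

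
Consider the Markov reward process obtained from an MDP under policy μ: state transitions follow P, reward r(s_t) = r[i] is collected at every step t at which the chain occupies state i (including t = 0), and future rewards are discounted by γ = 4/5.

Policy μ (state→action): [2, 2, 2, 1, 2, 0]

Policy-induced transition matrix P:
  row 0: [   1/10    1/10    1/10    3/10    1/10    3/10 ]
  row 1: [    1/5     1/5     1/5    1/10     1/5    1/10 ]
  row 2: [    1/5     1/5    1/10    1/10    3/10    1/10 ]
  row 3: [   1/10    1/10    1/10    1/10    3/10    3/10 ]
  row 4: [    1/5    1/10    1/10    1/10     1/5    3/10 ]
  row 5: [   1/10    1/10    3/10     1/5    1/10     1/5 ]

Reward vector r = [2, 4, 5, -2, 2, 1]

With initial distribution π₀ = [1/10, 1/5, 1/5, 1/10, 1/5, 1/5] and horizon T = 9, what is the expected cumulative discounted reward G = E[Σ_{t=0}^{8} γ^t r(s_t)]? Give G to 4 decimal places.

G = 8.8014

t=0: π = [0.1000, 0.2000, 0.2000, 0.1000, 0.2000, 0.2000], E[r] = 2.4000, γ^t·E[r] = 2.400000, running G = 2.400000
t=1: π = [0.1600, 0.1400, 0.1600, 0.1400, 0.2000, 0.2000], E[r] = 2.0000, γ^t·E[r] = 1.600000, running G = 4.000000
t=2: π = [0.1500, 0.1300, 0.1540, 0.1520, 0.1940, 0.2200], E[r] = 1.8940, γ^t·E[r] = 1.212160, running G = 5.212160
t=3: π = [0.1478, 0.1284, 0.1570, 0.1520, 0.1936, 0.2212], E[r] = 1.8986, γ^t·E[r] = 0.972083, running G = 6.184243
t=4: π = [0.1479, 0.1285, 0.1571, 0.1517, 0.1940, 0.2208], E[r] = 1.9008, γ^t·E[r] = 0.778568, running G = 6.962811
t=5: π = [0.1480, 0.1286, 0.1570, 0.1517, 0.1940, 0.2208], E[r] = 1.9007, γ^t·E[r] = 0.622831, running G = 7.585642
t=6: π = [0.1480, 0.1286, 0.1570, 0.1517, 0.1940, 0.2208], E[r] = 1.9007, γ^t·E[r] = 0.498249, running G = 8.083891
t=7: π = [0.1480, 0.1286, 0.1570, 0.1517, 0.1940, 0.2208], E[r] = 1.9007, γ^t·E[r] = 0.398600, running G = 8.482491
t=8: π = [0.1480, 0.1286, 0.1570, 0.1517, 0.1940, 0.2208], E[r] = 1.9007, γ^t·E[r] = 0.318880, running G = 8.801371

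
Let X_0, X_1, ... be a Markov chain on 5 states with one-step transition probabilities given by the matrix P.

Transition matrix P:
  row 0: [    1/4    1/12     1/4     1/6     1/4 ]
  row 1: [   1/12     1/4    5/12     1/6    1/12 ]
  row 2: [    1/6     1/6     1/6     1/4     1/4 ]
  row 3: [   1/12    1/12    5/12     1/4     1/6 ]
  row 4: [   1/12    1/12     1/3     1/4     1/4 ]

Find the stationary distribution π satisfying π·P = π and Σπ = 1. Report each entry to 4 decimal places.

π = [0.1302, 0.1302, 0.3020, 0.2283, 0.2093]

Balance equations π_j = Σ_i π_i·P[i][j]:
  π_0 = 1/4·π_0 + 1/12·π_1 + 1/6·π_2 + 1/12·π_3 + 1/12·π_4
  π_1 = 1/12·π_0 + 1/4·π_1 + 1/6·π_2 + 1/12·π_3 + 1/12·π_4
  π_2 = 1/4·π_0 + 5/12·π_1 + 1/6·π_2 + 5/12·π_3 + 1/3·π_4
  π_3 = 1/6·π_0 + 1/6·π_1 + 1/4·π_2 + 1/4·π_3 + 1/4·π_4
  normalize: π_0 + π_1 + π_2 + π_3 + π_4 = 1
Solving the linear system gives exactly π = [219/1682, 219/1682, 254/841, 192/841, 176/841].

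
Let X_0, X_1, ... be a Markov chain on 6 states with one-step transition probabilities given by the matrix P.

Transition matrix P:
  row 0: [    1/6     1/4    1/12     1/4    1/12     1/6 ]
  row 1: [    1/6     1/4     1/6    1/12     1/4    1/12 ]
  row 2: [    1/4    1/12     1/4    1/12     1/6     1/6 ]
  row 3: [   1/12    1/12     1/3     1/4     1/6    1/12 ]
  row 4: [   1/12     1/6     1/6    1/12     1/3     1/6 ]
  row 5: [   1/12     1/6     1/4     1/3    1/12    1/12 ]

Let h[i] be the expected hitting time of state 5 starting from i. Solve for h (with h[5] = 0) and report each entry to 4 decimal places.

First-step conditioning: h[5] = 0; for i ≠ 5, h[i] = 1 + Σ_k P[i][k]·h[k].
  h[0] = 1 + 1/6·h[0] + 1/4·h[1] + 1/12·h[2] + 1/4·h[3] + 1/12·h[4]
  h[1] = 1 + 1/6·h[0] + 1/4·h[1] + 1/6·h[2] + 1/12·h[3] + 1/4·h[4]
  h[2] = 1 + 1/4·h[0] + 1/12·h[1] + 1/4·h[2] + 1/12·h[3] + 1/6·h[4]
  h[3] = 1 + 1/12·h[0] + 1/12·h[1] + 1/3·h[2] + 1/4·h[3] + 1/6·h[4]
  h[4] = 1 + 1/12·h[0] + 1/6·h[1] + 1/6·h[2] + 1/12·h[3] + 1/3·h[4]
Solving the 5×5 linear system over states ≠ 5 gives exactly h = [6842/949, 7296/949, 6648/949, 7274/949, 6674/949, 0] (h[5] = 0 is the target).

h = [7.2097, 7.6881, 7.0053, 7.6649, 7.0327, 0.0000]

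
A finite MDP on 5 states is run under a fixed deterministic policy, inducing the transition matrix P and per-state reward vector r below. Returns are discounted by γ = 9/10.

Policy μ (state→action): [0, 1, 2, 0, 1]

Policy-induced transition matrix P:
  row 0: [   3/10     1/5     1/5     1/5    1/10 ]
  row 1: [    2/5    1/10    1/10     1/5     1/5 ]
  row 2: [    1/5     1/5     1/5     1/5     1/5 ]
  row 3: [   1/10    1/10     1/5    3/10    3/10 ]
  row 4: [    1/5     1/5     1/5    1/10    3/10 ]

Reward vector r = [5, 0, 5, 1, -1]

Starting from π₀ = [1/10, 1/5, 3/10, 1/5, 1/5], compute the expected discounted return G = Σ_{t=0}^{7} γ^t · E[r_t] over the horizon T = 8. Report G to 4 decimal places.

G = 11.7092

t=0: π = [0.1000, 0.2000, 0.3000, 0.2000, 0.2000], E[r] = 2.0000, γ^t·E[r] = 2.000000, running G = 2.000000
t=1: π = [0.2300, 0.1600, 0.1800, 0.2000, 0.2300], E[r] = 2.0200, γ^t·E[r] = 1.818000, running G = 3.818000
t=2: π = [0.2350, 0.1640, 0.1840, 0.1970, 0.2200], E[r] = 2.0720, γ^t·E[r] = 1.678320, running G = 5.496320
t=3: π = [0.2366, 0.1639, 0.1836, 0.1977, 0.2182], E[r] = 2.0805, γ^t·E[r] = 1.516685, running G = 7.013005
t=4: π = [0.2367, 0.1638, 0.1836, 0.1980, 0.2179], E[r] = 2.0814, γ^t·E[r] = 1.365620, running G = 8.378624
t=5: π = [0.2366, 0.1638, 0.1836, 0.1980, 0.2179], E[r] = 2.0814, γ^t·E[r] = 1.229023, running G = 9.607647
t=6: π = [0.2366, 0.1638, 0.1836, 0.1980, 0.2179], E[r] = 2.0813, γ^t·E[r] = 1.106093, running G = 10.713740
t=7: π = [0.2366, 0.1638, 0.1836, 0.1980, 0.2179], E[r] = 2.0813, γ^t·E[r] = 0.995477, running G = 11.709218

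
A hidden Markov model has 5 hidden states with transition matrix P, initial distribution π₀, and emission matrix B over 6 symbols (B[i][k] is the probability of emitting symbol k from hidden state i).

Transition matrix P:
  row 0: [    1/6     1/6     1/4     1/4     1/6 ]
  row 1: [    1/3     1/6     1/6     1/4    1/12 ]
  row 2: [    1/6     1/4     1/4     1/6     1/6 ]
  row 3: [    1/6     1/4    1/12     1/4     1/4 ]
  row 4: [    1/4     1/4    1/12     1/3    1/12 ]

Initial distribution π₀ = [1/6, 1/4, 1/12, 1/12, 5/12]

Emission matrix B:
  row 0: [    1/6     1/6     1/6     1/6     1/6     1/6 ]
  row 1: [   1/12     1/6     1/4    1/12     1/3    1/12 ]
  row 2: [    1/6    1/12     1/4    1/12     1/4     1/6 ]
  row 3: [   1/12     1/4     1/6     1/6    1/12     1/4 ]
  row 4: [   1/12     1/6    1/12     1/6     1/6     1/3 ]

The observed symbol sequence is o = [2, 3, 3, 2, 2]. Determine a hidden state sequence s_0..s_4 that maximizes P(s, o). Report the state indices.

path = [1, 0, 3, 1, 0]

t=0: δ = [2.778e-02, 6.250e-02, 2.083e-02, 1.389e-02, 3.472e-02]  (obs o_0=2)
t=1: δ = [3.472e-03, 8.681e-04, 8.681e-04, 2.604e-03, 8.681e-04]  ψ = [1, 1, 1, 1, 1]  (obs o_1=3)
t=2: δ = [9.645e-05, 5.425e-05, 7.234e-05, 1.447e-04, 1.085e-04]  ψ = [0, 3, 0, 0, 3]  (obs o_2=3)
t=3: δ = [4.521e-06, 9.042e-06, 6.028e-06, 6.028e-06, 3.014e-06]  ψ = [4, 3, 0, 3, 3]  (obs o_3=2)
t=4: δ = [5.023e-07, 3.768e-07, 3.768e-07, 3.768e-07, 1.256e-07]  ψ = [1, 1, 1, 1, 3]  (obs o_4=2)
backtrack: best end state = 0; path = [1, 0, 3, 1, 0]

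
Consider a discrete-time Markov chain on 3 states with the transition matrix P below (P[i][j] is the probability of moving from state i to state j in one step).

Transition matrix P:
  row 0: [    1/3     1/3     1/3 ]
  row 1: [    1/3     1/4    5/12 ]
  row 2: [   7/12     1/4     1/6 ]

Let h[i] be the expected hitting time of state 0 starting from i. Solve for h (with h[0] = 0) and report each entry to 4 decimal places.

h = [0.0000, 2.4000, 1.9200]

First-step conditioning: h[0] = 0; for i ≠ 0, h[i] = 1 + Σ_k P[i][k]·h[k].
  h[1] = 1 + 1/4·h[1] + 5/12·h[2]
  h[2] = 1 + 1/4·h[1] + 1/6·h[2]
Solving the 2×2 linear system over states ≠ 0 gives exactly h = [0, 12/5, 48/25] (h[0] = 0 is the target).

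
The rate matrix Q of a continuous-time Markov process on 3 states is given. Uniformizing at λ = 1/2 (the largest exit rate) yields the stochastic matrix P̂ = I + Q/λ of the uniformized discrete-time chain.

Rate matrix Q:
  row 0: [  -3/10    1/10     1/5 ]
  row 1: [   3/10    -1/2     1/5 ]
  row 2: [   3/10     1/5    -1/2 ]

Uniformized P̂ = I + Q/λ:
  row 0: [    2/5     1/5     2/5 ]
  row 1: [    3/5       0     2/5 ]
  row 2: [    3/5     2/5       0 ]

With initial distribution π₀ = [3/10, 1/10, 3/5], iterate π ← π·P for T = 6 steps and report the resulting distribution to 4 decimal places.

t=0: π = [0.3000, 0.1000, 0.6000]
t=1: π = [0.5400, 0.3000, 0.1600]
t=2: π = [0.4920, 0.1720, 0.3360]
t=3: π = [0.5016, 0.2328, 0.2656]
t=4: π = [0.4997, 0.2066, 0.2938]
t=5: π = [0.5001, 0.2174, 0.2825]
t=6: π = [0.5000, 0.2130, 0.2870]

π = [0.5000, 0.2130, 0.2870]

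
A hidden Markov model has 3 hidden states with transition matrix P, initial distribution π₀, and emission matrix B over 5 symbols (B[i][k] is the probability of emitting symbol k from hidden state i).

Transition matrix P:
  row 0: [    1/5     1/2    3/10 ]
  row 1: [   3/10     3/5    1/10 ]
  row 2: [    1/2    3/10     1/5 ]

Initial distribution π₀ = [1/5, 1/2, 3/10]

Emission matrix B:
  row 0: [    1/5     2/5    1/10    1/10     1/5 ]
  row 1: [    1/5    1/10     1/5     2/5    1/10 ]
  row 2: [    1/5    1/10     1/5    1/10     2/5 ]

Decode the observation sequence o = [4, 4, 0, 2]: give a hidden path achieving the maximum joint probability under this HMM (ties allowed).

t=0: δ = [4.000e-02, 5.000e-02, 1.200e-01]  (obs o_0=4)
t=1: δ = [1.200e-02, 3.600e-03, 9.600e-03]  ψ = [2, 2, 2]  (obs o_1=4)
t=2: δ = [9.600e-04, 1.200e-03, 7.200e-04]  ψ = [2, 0, 0]  (obs o_2=0)
t=3: δ = [3.600e-05, 1.440e-04, 5.760e-05]  ψ = [1, 1, 0]  (obs o_3=2)
backtrack: best end state = 1; path = [2, 0, 1, 1]

path = [2, 0, 1, 1]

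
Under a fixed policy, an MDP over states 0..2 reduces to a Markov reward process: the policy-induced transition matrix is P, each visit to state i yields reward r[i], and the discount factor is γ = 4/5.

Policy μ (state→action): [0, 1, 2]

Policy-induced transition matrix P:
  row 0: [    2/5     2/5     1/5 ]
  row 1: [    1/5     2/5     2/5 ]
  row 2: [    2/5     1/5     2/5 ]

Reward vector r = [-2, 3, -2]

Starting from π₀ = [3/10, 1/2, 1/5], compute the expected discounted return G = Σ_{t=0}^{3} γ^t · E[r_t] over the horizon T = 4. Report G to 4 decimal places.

t=0: π = [0.3000, 0.5000, 0.2000], E[r] = 0.5000, γ^t·E[r] = 0.500000, running G = 0.500000
t=1: π = [0.3000, 0.3600, 0.3400], E[r] = -0.2000, γ^t·E[r] = -0.160000, running G = 0.340000
t=2: π = [0.3280, 0.3320, 0.3400], E[r] = -0.3400, γ^t·E[r] = -0.217600, running G = 0.122400
t=3: π = [0.3336, 0.3320, 0.3344], E[r] = -0.3400, γ^t·E[r] = -0.174080, running G = -0.051680

G = -0.0517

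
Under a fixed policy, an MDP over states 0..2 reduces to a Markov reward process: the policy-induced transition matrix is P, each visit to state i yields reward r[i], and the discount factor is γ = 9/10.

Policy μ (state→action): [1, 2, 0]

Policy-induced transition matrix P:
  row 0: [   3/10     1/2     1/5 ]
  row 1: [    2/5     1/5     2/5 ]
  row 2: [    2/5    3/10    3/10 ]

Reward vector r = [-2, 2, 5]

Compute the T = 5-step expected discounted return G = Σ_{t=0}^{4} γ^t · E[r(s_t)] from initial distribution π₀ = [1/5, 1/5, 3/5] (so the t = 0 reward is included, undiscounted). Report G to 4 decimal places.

G = 7.3962

t=0: π = [0.2000, 0.2000, 0.6000], E[r] = 3.0000, γ^t·E[r] = 3.000000, running G = 3.000000
t=1: π = [0.3800, 0.3200, 0.3000], E[r] = 1.3800, γ^t·E[r] = 1.242000, running G = 4.242000
t=2: π = [0.3620, 0.3440, 0.2940], E[r] = 1.4340, γ^t·E[r] = 1.161540, running G = 5.403540
t=3: π = [0.3638, 0.3380, 0.2982], E[r] = 1.4394, γ^t·E[r] = 1.049323, running G = 6.452863
t=4: π = [0.3636, 0.3390, 0.2974], E[r] = 1.4378, γ^t·E[r] = 0.943327, running G = 7.396190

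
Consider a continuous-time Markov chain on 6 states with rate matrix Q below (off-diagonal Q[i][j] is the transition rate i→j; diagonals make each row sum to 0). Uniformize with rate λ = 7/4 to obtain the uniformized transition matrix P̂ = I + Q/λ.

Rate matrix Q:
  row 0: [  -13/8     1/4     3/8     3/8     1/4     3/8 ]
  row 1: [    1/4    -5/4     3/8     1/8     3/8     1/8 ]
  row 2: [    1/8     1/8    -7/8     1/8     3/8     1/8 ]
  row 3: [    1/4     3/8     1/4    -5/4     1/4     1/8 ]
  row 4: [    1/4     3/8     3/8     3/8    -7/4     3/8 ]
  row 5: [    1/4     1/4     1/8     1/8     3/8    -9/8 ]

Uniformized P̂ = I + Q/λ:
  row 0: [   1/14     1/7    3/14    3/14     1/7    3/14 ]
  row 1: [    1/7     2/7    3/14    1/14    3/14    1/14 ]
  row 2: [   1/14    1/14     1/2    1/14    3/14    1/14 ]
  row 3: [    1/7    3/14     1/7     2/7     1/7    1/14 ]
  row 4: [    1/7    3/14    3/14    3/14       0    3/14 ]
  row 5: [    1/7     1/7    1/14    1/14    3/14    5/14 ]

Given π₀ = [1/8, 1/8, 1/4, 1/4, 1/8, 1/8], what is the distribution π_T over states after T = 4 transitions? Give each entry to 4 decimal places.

π = [0.1163, 0.1708, 0.2549, 0.1415, 0.1613, 0.1552]

t=0: π = [0.1250, 0.1250, 0.2500, 0.2500, 0.1250, 0.1250]
t=1: π = [0.1161, 0.1696, 0.2500, 0.1607, 0.1607, 0.1429]
t=2: π = [0.1167, 0.1722, 0.2538, 0.1454, 0.1601, 0.1518]
t=3: π = [0.1164, 0.1711, 0.2547, 0.1421, 0.1613, 0.1543]
t=4: π = [0.1163, 0.1708, 0.2549, 0.1415, 0.1613, 0.1552]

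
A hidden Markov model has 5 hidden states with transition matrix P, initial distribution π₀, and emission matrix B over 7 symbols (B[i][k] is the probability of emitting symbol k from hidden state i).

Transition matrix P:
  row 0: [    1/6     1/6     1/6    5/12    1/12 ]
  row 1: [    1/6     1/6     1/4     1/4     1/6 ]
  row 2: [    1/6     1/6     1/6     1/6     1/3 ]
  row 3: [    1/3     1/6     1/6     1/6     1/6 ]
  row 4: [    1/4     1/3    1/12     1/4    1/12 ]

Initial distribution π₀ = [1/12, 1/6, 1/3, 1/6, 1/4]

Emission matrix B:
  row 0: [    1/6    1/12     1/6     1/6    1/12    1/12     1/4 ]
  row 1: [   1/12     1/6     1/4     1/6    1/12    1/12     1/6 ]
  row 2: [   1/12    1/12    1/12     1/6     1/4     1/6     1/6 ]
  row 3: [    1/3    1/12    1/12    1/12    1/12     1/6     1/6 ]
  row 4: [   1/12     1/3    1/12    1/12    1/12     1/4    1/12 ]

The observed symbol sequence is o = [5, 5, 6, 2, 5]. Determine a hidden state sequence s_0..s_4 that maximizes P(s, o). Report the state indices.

path = [2, 4, 3, 0, 3]

t=0: δ = [6.944e-03, 1.389e-02, 5.556e-02, 2.778e-02, 6.250e-02]  (obs o_0=5)
t=1: δ = [1.302e-03, 1.736e-03, 1.543e-03, 2.604e-03, 4.630e-03]  ψ = [4, 4, 2, 4, 2]  (obs o_1=5)
t=2: δ = [2.894e-04, 2.572e-04, 7.234e-05, 1.929e-04, 4.287e-05]  ψ = [4, 4, 1, 4, 2]  (obs o_2=6)
t=3: δ = [1.072e-05, 1.206e-05, 5.358e-06, 1.005e-05, 3.572e-06]  ψ = [3, 0, 1, 0, 1]  (obs o_3=2)
t=4: δ = [2.791e-07, 1.674e-07, 5.023e-07, 7.442e-07, 5.023e-07]  ψ = [3, 1, 1, 0, 1]  (obs o_4=5)
backtrack: best end state = 3; path = [2, 4, 3, 0, 3]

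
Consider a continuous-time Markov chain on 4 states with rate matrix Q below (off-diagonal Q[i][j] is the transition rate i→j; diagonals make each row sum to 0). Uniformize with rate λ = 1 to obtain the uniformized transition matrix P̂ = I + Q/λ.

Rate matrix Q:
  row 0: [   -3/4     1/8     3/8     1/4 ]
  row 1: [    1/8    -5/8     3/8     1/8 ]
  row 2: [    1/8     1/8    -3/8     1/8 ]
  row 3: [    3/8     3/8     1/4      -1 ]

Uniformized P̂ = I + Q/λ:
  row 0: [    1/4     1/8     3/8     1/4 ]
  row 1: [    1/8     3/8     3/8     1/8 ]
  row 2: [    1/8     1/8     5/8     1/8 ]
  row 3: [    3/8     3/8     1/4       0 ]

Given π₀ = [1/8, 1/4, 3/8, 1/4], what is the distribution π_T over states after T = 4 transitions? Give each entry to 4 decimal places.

t=0: π = [0.1250, 0.2500, 0.3750, 0.2500]
t=1: π = [0.2031, 0.2500, 0.4375, 0.1094]
t=2: π = [0.1777, 0.2148, 0.4707, 0.1367]
t=3: π = [0.1814, 0.2129, 0.4756, 0.1301]
t=4: π = [0.1802, 0.2108, 0.4776, 0.1314]

π = [0.1802, 0.2108, 0.4776, 0.1314]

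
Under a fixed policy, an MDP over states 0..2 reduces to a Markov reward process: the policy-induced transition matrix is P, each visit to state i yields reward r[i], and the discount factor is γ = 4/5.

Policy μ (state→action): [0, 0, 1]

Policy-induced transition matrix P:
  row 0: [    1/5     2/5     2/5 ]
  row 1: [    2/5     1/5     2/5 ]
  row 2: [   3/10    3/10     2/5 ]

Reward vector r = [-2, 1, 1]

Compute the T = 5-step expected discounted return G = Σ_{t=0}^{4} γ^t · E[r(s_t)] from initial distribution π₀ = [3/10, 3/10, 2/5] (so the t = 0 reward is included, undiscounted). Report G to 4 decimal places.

G = 0.3362

t=0: π = [0.3000, 0.3000, 0.4000], E[r] = 0.1000, γ^t·E[r] = 0.100000, running G = 0.100000
t=1: π = [0.3000, 0.3000, 0.4000], E[r] = 0.1000, γ^t·E[r] = 0.080000, running G = 0.180000
t=2: π = [0.3000, 0.3000, 0.4000], E[r] = 0.1000, γ^t·E[r] = 0.064000, running G = 0.244000
t=3: π = [0.3000, 0.3000, 0.4000], E[r] = 0.1000, γ^t·E[r] = 0.051200, running G = 0.295200
t=4: π = [0.3000, 0.3000, 0.4000], E[r] = 0.1000, γ^t·E[r] = 0.040960, running G = 0.336160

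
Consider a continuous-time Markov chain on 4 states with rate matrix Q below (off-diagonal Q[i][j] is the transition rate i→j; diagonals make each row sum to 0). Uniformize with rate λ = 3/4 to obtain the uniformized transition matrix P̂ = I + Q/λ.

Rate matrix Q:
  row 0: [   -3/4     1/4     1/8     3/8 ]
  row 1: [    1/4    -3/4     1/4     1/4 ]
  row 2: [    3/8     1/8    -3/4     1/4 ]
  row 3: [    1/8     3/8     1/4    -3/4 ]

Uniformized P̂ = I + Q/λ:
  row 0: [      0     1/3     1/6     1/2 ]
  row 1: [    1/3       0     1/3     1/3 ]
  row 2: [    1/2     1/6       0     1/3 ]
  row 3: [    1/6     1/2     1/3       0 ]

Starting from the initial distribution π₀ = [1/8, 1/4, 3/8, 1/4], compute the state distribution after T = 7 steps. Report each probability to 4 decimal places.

π = [0.2421, 0.2579, 0.2196, 0.2803]

t=0: π = [0.1250, 0.2500, 0.3750, 0.2500]
t=1: π = [0.3125, 0.2292, 0.1875, 0.2708]
t=2: π = [0.2153, 0.2708, 0.2188, 0.2951]
t=3: π = [0.2488, 0.2558, 0.2245, 0.2708]
t=4: π = [0.2427, 0.2558, 0.2170, 0.2845]
t=5: π = [0.2412, 0.2593, 0.2206, 0.2789]
t=6: π = [0.2432, 0.2566, 0.2196, 0.2806]
t=7: π = [0.2421, 0.2579, 0.2196, 0.2803]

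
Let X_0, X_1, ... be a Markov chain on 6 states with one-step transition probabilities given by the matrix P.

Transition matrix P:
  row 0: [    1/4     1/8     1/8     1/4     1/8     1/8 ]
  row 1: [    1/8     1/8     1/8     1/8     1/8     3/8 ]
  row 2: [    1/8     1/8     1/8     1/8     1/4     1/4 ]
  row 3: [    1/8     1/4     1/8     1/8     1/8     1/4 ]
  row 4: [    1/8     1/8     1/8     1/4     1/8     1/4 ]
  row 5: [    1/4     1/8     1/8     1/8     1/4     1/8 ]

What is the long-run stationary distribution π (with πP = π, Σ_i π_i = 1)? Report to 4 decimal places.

π = [0.1742, 0.1460, 0.1250, 0.1678, 0.1680, 0.2191]

Balance equations π_j = Σ_i π_i·P[i][j]:
  π_0 = 1/4·π_0 + 1/8·π_1 + 1/8·π_2 + 1/8·π_3 + 1/8·π_4 + 1/4·π_5
  π_1 = 1/8·π_0 + 1/8·π_1 + 1/8·π_2 + 1/4·π_3 + 1/8·π_4 + 1/8·π_5
  π_2 = 1/8·π_0 + 1/8·π_1 + 1/8·π_2 + 1/8·π_3 + 1/8·π_4 + 1/8·π_5
  π_3 = 1/4·π_0 + 1/8·π_1 + 1/8·π_2 + 1/8·π_3 + 1/4·π_4 + 1/8·π_5
  π_4 = 1/8·π_0 + 1/8·π_1 + 1/4·π_2 + 1/8·π_3 + 1/8·π_4 + 1/4·π_5
  normalize: π_0 + π_1 + π_2 + π_3 + π_4 + π_5 = 1
Solving the linear system gives exactly π = [6519/37432, 683/4679, 1/8, 785/4679, 6289/37432, 8201/37432].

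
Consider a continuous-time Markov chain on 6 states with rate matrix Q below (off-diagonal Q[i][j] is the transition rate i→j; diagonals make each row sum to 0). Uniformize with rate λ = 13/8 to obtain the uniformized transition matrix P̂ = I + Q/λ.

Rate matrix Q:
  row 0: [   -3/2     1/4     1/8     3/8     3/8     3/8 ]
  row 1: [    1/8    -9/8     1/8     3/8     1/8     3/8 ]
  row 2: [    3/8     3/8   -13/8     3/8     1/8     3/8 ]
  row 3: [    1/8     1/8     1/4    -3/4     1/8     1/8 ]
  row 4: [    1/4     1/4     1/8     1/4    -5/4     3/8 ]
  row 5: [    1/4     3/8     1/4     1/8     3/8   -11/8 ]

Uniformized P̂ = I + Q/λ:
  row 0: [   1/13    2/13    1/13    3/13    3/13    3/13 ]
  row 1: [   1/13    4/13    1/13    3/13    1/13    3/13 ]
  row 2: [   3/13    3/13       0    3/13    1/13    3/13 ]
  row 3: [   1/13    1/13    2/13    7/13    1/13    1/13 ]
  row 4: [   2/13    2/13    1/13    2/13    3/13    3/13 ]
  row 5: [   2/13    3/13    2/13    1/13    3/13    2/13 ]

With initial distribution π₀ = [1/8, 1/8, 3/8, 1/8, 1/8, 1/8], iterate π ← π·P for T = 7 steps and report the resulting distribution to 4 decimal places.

π = [0.1174, 0.1818, 0.1038, 0.2784, 0.1440, 0.1745]

t=0: π = [0.1250, 0.1250, 0.3750, 0.1250, 0.1250, 0.1250]
t=1: π = [0.1538, 0.2019, 0.0673, 0.2404, 0.1346, 0.2019]
t=2: π = [0.1132, 0.1871, 0.1058, 0.2633, 0.1524, 0.1783]
t=3: π = [0.1186, 0.1842, 0.1028, 0.2726, 0.1452, 0.1765]
t=4: π = [0.1175, 0.1827, 0.1036, 0.2763, 0.1447, 0.1752]
t=5: π = [0.1175, 0.1821, 0.1037, 0.2777, 0.1442, 0.1748]
t=6: π = [0.1174, 0.1819, 0.1038, 0.2782, 0.1441, 0.1746]
t=7: π = [0.1174, 0.1818, 0.1038, 0.2784, 0.1440, 0.1745]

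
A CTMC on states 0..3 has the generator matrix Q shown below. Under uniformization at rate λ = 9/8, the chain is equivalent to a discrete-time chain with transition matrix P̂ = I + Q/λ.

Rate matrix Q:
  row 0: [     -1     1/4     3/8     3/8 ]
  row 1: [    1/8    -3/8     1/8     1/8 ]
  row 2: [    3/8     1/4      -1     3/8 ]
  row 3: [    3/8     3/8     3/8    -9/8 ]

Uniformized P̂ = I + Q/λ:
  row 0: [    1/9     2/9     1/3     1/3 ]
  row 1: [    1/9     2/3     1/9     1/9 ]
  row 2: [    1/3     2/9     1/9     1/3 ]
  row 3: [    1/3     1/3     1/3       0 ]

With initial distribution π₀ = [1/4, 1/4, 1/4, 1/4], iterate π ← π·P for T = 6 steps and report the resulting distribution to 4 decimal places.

t=0: π = [0.2500, 0.2500, 0.2500, 0.2500]
t=1: π = [0.2222, 0.3611, 0.2222, 0.1944]
t=2: π = [0.2037, 0.4043, 0.2037, 0.1883]
t=3: π = [0.1982, 0.4228, 0.1982, 0.1807]
t=4: π = [0.1953, 0.4302, 0.1953, 0.1791]
t=5: π = [0.1943, 0.4333, 0.1943, 0.1780]
t=6: π = [0.1939, 0.4346, 0.1939, 0.1777]

π = [0.1939, 0.4346, 0.1939, 0.1777]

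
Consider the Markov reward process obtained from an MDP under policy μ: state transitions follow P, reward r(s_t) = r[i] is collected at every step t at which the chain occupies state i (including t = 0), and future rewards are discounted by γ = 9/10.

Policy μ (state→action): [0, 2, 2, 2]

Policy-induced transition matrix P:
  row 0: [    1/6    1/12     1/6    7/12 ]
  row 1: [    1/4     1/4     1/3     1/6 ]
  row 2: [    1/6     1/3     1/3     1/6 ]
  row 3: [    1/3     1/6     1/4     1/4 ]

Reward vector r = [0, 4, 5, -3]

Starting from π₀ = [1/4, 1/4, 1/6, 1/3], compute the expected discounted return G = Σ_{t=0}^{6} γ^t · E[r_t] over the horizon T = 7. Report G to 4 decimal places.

t=0: π = [0.2500, 0.2500, 0.1667, 0.3333], E[r] = 0.8333, γ^t·E[r] = 0.833333, running G = 0.833333
t=1: π = [0.2431, 0.1944, 0.2639, 0.2986], E[r] = 1.2014, γ^t·E[r] = 1.081250, running G = 1.914583
t=2: π = [0.2326, 0.2066, 0.2679, 0.2928], E[r] = 1.2876, γ^t·E[r] = 1.042969, running G = 2.957552
t=3: π = [0.2327, 0.2092, 0.2702, 0.2880], E[r] = 1.3234, γ^t·E[r] = 0.964758, running G = 3.922310
t=4: π = [0.2321, 0.2097, 0.2706, 0.2876], E[r] = 1.3288, γ^t·E[r] = 0.871844, running G = 4.794154
t=5: π = [0.2321, 0.2099, 0.2707, 0.2873], E[r] = 1.3310, γ^t·E[r] = 0.785922, running G = 5.580076
t=6: π = [0.2320, 0.2099, 0.2707, 0.2873], E[r] = 1.3313, γ^t·E[r] = 0.707523, running G = 6.287599

G = 6.2876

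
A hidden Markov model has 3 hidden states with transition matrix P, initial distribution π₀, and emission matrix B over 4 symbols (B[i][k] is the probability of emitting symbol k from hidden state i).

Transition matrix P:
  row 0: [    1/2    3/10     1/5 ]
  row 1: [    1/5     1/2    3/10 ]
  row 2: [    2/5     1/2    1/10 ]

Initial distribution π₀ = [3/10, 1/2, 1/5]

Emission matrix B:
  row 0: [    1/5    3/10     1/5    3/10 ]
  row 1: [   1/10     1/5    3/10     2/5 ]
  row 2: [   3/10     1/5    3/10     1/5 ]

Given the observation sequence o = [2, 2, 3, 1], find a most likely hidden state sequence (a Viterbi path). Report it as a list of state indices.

t=0: δ = [6.000e-02, 1.500e-01, 6.000e-02]  (obs o_0=2)
t=1: δ = [6.000e-03, 2.250e-02, 1.350e-02]  ψ = [0, 1, 1]  (obs o_1=2)
t=2: δ = [1.620e-03, 4.500e-03, 1.350e-03]  ψ = [2, 1, 1]  (obs o_2=3)
t=3: δ = [2.700e-04, 4.500e-04, 2.700e-04]  ψ = [1, 1, 1]  (obs o_3=1)
backtrack: best end state = 1; path = [1, 1, 1, 1]

path = [1, 1, 1, 1]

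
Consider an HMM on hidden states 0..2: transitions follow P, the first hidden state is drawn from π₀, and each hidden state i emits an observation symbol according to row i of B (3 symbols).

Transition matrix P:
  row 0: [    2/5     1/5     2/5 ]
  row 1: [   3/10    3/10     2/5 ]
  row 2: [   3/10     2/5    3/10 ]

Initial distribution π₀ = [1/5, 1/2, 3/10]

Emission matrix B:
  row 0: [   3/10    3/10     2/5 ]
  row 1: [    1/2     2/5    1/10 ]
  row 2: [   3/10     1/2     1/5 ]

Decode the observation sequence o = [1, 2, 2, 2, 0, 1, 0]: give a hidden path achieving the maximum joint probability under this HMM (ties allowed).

t=0: δ = [6.000e-02, 2.000e-01, 1.500e-01]  (obs o_0=1)
t=1: δ = [2.400e-02, 6.000e-03, 1.600e-02]  ψ = [1, 1, 1]  (obs o_1=2)
t=2: δ = [3.840e-03, 6.400e-04, 1.920e-03]  ψ = [0, 2, 0]  (obs o_2=2)
t=3: δ = [6.144e-04, 7.680e-05, 3.072e-04]  ψ = [0, 0, 0]  (obs o_3=2)
t=4: δ = [7.373e-05, 6.144e-05, 7.373e-05]  ψ = [0, 0, 0]  (obs o_4=0)
t=5: δ = [8.847e-06, 1.180e-05, 1.475e-05]  ψ = [0, 2, 0]  (obs o_5=1)
t=6: δ = [1.327e-06, 2.949e-06, 1.416e-06]  ψ = [2, 2, 1]  (obs o_6=0)
backtrack: best end state = 1; path = [1, 0, 0, 0, 0, 2, 1]

path = [1, 0, 0, 0, 0, 2, 1]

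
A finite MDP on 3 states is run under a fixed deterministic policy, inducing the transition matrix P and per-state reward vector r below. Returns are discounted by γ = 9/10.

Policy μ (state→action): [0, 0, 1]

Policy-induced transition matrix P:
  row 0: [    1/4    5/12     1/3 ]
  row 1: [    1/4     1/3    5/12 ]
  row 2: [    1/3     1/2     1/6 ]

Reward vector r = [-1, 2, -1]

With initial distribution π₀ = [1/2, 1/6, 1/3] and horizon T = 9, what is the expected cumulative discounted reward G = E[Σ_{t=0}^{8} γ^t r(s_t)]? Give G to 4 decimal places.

t=0: π = [0.5000, 0.1667, 0.3333], E[r] = -0.5000, γ^t·E[r] = -0.500000, running G = -0.500000
t=1: π = [0.2778, 0.4306, 0.2917], E[r] = 0.2917, γ^t·E[r] = 0.262500, running G = -0.237500
t=2: π = [0.2743, 0.4051, 0.3206], E[r] = 0.2153, γ^t·E[r] = 0.174375, running G = -0.063125
t=3: π = [0.2767, 0.4096, 0.3137], E[r] = 0.2289, γ^t·E[r] = 0.166852, running G = 0.103727
t=4: π = [0.2761, 0.4087, 0.3152], E[r] = 0.2260, γ^t·E[r] = 0.148284, running G = 0.252010
t=5: π = [0.2763, 0.4089, 0.3149], E[r] = 0.2266, γ^t·E[r] = 0.133823, running G = 0.385834
t=6: π = [0.2762, 0.4088, 0.3149], E[r] = 0.2265, γ^t·E[r] = 0.120369, running G = 0.506202
t=7: π = [0.2762, 0.4088, 0.3149], E[r] = 0.2265, γ^t·E[r] = 0.108346, running G = 0.614548
t=8: π = [0.2762, 0.4088, 0.3149], E[r] = 0.2265, γ^t·E[r] = 0.097509, running G = 0.712057

G = 0.7121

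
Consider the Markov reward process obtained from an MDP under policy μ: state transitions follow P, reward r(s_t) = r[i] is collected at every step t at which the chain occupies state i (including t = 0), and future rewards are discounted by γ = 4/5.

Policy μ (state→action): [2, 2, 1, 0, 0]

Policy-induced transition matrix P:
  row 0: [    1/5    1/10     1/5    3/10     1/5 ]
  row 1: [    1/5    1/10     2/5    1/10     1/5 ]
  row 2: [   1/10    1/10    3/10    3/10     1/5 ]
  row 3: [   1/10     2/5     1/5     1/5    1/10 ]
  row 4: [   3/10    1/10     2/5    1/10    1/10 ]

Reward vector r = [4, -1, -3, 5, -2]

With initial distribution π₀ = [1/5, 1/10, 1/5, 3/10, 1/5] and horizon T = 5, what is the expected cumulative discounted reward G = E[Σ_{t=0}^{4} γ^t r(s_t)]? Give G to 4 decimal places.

t=0: π = [0.2000, 0.1000, 0.2000, 0.3000, 0.2000], E[r] = 1.2000, γ^t·E[r] = 1.200000, running G = 1.200000
t=1: π = [0.1700, 0.1900, 0.2800, 0.2100, 0.1500], E[r] = 0.4000, γ^t·E[r] = 0.320000, running G = 1.520000
t=2: π = [0.1660, 0.1630, 0.2960, 0.2110, 0.1640], E[r] = 0.3400, γ^t·E[r] = 0.217600, running G = 1.737600
t=3: π = [0.1657, 0.1633, 0.2950, 0.2135, 0.1625], E[r] = 0.3570, γ^t·E[r] = 0.182784, running G = 1.920384
t=4: π = [0.1654, 0.1641, 0.2947, 0.2135, 0.1624], E[r] = 0.3562, γ^t·E[r] = 0.145908, running G = 2.066292

G = 2.0663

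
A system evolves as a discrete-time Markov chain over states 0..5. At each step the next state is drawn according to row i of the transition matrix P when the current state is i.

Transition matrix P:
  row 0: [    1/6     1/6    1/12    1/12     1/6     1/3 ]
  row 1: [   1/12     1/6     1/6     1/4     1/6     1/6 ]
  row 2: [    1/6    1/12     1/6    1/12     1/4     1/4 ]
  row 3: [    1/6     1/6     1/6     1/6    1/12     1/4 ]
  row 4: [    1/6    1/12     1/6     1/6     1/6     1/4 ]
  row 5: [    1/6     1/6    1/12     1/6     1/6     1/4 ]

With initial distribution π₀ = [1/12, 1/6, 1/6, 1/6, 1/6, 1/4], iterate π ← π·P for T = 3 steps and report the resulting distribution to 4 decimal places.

t=0: π = [0.0833, 0.1667, 0.1667, 0.1667, 0.1667, 0.2500]
t=1: π = [0.1528, 0.1389, 0.1389, 0.1597, 0.1667, 0.2431]
t=2: π = [0.1551, 0.1412, 0.1337, 0.1539, 0.1649, 0.2512]
t=3: π = [0.1549, 0.1418, 0.1328, 0.1544, 0.1650, 0.2512]

π = [0.1549, 0.1418, 0.1328, 0.1544, 0.1650, 0.2512]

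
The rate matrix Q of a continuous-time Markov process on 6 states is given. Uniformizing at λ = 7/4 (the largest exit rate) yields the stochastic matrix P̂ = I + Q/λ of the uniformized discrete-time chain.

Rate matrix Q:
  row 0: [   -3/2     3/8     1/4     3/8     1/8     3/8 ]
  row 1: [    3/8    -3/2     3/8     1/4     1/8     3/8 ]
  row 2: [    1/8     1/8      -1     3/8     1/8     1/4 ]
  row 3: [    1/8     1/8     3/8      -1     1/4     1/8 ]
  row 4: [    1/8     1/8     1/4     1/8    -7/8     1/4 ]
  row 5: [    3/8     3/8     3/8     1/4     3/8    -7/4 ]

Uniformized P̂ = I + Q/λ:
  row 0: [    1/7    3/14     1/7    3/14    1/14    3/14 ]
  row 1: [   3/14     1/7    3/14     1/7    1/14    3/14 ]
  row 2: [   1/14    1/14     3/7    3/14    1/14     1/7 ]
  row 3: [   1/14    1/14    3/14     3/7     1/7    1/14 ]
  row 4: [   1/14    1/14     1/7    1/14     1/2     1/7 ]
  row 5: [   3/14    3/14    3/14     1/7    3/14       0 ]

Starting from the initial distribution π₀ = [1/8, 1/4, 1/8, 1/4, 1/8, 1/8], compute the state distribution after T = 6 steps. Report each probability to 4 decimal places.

π = [0.1138, 0.1138, 0.2457, 0.2177, 0.1834, 0.1256]

t=0: π = [0.1250, 0.2500, 0.1250, 0.2500, 0.1250, 0.1250]
t=1: π = [0.1339, 0.1250, 0.2232, 0.2232, 0.1607, 0.1339]
t=2: π = [0.1180, 0.1186, 0.2411, 0.2207, 0.1754, 0.1263]
t=3: π = [0.1148, 0.1148, 0.2450, 0.2190, 0.1804, 0.1260]
t=4: π = [0.1140, 0.1140, 0.2457, 0.2183, 0.1824, 0.1256]
t=5: π = [0.1138, 0.1138, 0.2458, 0.2179, 0.1831, 0.1256]
t=6: π = [0.1138, 0.1138, 0.2457, 0.2177, 0.1834, 0.1256]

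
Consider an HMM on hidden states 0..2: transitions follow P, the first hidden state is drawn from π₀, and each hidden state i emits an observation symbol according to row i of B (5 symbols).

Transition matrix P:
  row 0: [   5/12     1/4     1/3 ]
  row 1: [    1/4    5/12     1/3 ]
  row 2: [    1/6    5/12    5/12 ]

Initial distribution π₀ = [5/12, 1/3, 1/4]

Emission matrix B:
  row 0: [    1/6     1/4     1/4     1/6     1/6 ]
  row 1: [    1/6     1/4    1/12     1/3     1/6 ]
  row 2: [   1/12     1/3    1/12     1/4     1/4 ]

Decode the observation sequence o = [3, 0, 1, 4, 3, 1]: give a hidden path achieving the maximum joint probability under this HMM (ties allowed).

t=0: δ = [6.944e-02, 1.111e-01, 6.250e-02]  (obs o_0=3)
t=1: δ = [4.823e-03, 7.716e-03, 3.086e-03]  ψ = [0, 1, 1]  (obs o_1=0)
t=2: δ = [5.023e-04, 8.038e-04, 8.573e-04]  ψ = [0, 1, 1]  (obs o_2=1)
t=3: δ = [3.489e-05, 5.954e-05, 8.931e-05]  ψ = [0, 2, 2]  (obs o_3=4)
t=4: δ = [2.481e-06, 1.240e-05, 9.303e-06]  ψ = [1, 2, 2]  (obs o_4=3)
t=5: δ = [7.752e-07, 1.292e-06, 1.378e-06]  ψ = [1, 1, 1]  (obs o_5=1)
backtrack: best end state = 2; path = [1, 1, 2, 2, 1, 2]

path = [1, 1, 2, 2, 1, 2]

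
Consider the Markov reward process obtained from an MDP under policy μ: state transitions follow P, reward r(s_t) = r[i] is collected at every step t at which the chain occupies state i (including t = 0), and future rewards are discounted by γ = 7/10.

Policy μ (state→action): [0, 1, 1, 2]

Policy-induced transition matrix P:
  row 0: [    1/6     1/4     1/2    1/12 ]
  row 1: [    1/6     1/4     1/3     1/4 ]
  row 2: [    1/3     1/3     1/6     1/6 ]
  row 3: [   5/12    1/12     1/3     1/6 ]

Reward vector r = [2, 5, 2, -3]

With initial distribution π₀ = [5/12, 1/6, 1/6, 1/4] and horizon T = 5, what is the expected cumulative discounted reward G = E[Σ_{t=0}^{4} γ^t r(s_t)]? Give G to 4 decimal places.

G = 4.6811

t=0: π = [0.4167, 0.1667, 0.1667, 0.2500], E[r] = 1.2500, γ^t·E[r] = 1.250000, running G = 1.250000
t=1: π = [0.2569, 0.2222, 0.3750, 0.1458], E[r] = 1.9375, γ^t·E[r] = 1.356250, running G = 2.606250
t=2: π = [0.2656, 0.2569, 0.3137, 0.1638], E[r] = 1.9520, γ^t·E[r] = 0.956464, running G = 3.562714
t=3: π = [0.2599, 0.2488, 0.3253, 0.1659], E[r] = 1.9168, γ^t·E[r] = 0.657466, running G = 4.220180
t=4: π = [0.2624, 0.2495, 0.3224, 0.1657], E[r] = 1.9196, γ^t·E[r] = 0.460903, running G = 4.681083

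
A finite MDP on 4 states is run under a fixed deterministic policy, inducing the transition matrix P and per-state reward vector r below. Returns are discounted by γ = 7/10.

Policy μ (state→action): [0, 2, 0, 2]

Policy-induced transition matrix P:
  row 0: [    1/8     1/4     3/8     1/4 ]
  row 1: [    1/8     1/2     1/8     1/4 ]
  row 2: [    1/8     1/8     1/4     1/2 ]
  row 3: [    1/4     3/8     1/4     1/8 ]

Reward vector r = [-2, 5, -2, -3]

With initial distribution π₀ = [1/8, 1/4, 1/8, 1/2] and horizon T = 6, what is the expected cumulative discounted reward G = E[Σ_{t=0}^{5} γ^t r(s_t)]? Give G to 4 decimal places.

t=0: π = [0.1250, 0.2500, 0.1250, 0.5000], E[r] = -0.7500, γ^t·E[r] = -0.750000, running G = -0.750000
t=1: π = [0.1875, 0.3594, 0.2344, 0.2188], E[r] = 0.2969, γ^t·E[r] = 0.207813, running G = -0.542188
t=2: π = [0.1523, 0.3379, 0.2285, 0.2813], E[r] = 0.0840, γ^t·E[r] = 0.041152, running G = -0.501035
t=3: π = [0.1602, 0.3411, 0.2268, 0.2720], E[r] = 0.1155, γ^t·E[r] = 0.039609, running G = -0.461426
t=4: π = [0.1590, 0.3409, 0.2274, 0.2727], E[r] = 0.1137, γ^t·E[r] = 0.027294, running G = -0.434132
t=5: π = [0.1591, 0.3409, 0.2273, 0.2728], E[r] = 0.1135, γ^t·E[r] = 0.019074, running G = -0.415058

G = -0.4151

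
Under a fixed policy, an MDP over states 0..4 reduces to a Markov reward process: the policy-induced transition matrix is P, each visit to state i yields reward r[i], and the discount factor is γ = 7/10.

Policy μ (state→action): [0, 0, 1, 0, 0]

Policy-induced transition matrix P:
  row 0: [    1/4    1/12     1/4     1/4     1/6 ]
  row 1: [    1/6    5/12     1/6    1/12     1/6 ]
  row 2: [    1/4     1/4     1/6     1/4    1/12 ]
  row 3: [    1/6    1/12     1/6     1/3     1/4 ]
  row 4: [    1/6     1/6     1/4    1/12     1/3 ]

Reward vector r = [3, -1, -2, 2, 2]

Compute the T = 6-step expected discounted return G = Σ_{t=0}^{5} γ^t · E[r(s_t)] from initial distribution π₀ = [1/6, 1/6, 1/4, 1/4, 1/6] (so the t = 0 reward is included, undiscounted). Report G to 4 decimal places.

t=0: π = [0.1667, 0.1667, 0.2500, 0.2500, 0.1667], E[r] = 0.6667, γ^t·E[r] = 0.666667, running G = 0.666667
t=1: π = [0.2014, 0.1944, 0.1944, 0.2153, 0.1944], E[r] = 0.8403, γ^t·E[r] = 0.588194, running G = 1.254861
t=2: π = [0.1997, 0.1968, 0.1997, 0.2031, 0.2008], E[r] = 0.8108, γ^t·E[r] = 0.397274, running G = 1.652135
t=3: π = [0.1999, 0.1989, 0.2000, 0.2007, 0.2004], E[r] = 0.8030, γ^t·E[r] = 0.275429, running G = 1.927564
t=4: π = [0.2000, 0.1997, 0.2000, 0.2002, 0.2001], E[r] = 0.8008, γ^t·E[r] = 0.192277, running G = 2.119842
t=5: π = [0.2000, 0.1999, 0.2000, 0.2000, 0.2000], E[r] = 0.8002, γ^t·E[r] = 0.134495, running G = 2.254336

G = 2.2543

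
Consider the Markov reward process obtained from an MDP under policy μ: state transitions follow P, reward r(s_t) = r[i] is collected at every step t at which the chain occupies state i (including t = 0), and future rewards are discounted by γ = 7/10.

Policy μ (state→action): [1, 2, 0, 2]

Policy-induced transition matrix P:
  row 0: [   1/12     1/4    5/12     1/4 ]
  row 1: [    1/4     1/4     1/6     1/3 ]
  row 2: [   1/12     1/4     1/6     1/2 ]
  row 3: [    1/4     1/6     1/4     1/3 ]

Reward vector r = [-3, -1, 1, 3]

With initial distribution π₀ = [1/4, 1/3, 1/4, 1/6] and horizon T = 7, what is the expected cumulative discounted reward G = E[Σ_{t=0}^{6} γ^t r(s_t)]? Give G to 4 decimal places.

G = 0.8197

t=0: π = [0.2500, 0.3333, 0.2500, 0.1667], E[r] = -0.3333, γ^t·E[r] = -0.333333, running G = -0.333333
t=1: π = [0.1667, 0.2361, 0.2431, 0.3542], E[r] = 0.5694, γ^t·E[r] = 0.398611, running G = 0.065278
t=2: π = [0.1817, 0.2205, 0.2378, 0.3600], E[r] = 0.5521, γ^t·E[r] = 0.270521, running G = 0.335799
t=3: π = [0.1801, 0.2200, 0.2421, 0.3578], E[r] = 0.5554, γ^t·E[r] = 0.190489, running G = 0.526288
t=4: π = [0.1796, 0.2202, 0.2415, 0.3587], E[r] = 0.5584, γ^t·E[r] = 0.134080, running G = 0.660368
t=5: π = [0.1798, 0.2201, 0.2415, 0.3586], E[r] = 0.5578, γ^t·E[r] = 0.093744, running G = 0.754112
t=6: π = [0.1798, 0.2201, 0.2415, 0.3586], E[r] = 0.5578, γ^t·E[r] = 0.065625, running G = 0.819738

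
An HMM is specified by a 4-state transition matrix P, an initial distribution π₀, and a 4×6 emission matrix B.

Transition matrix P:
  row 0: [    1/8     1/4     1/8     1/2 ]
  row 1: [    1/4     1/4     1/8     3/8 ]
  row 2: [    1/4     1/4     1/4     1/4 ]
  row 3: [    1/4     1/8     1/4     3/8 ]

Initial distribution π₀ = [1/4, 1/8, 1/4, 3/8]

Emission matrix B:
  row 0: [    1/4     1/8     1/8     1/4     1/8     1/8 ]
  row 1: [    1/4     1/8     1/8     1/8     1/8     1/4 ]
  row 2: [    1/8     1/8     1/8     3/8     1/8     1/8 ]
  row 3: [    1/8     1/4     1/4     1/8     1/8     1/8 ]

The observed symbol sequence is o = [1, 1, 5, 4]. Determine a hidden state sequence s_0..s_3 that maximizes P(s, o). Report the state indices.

t=0: δ = [3.125e-02, 1.562e-02, 3.125e-02, 9.375e-02]  (obs o_0=1)
t=1: δ = [2.930e-03, 1.465e-03, 2.930e-03, 8.789e-03]  ψ = [3, 3, 3, 3]  (obs o_1=1)
t=2: δ = [2.747e-04, 2.747e-04, 2.747e-04, 4.120e-04]  ψ = [3, 3, 3, 3]  (obs o_2=5)
t=3: δ = [1.287e-05, 8.583e-06, 1.287e-05, 1.931e-05]  ψ = [3, 0, 3, 3]  (obs o_3=4)
backtrack: best end state = 3; path = [3, 3, 3, 3]

path = [3, 3, 3, 3]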